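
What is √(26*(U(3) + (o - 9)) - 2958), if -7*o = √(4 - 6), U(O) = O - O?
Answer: √(-156408 - 182*I*√2)/7 ≈ 0.046487 - 56.498*I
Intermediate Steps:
U(O) = 0
o = -I*√2/7 (o = -√(4 - 6)/7 = -I*√2/7 ≈ -0.20203*I)
√(26*(U(3) + (o - 9)) - 2958) = √(26*(0 + (-I*√2/7 - 9)) - 2958) = √(26*(0 + (-9 - I*√2/7)) - 2958) = √(26*(-9 - I*√2/7) - 2958) = √((-234 - 26*I*√2/7) - 2958) = √(-3192 - 26*I*√2/7)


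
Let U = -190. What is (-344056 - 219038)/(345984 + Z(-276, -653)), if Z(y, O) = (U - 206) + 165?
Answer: -1526/937 ≈ -1.6286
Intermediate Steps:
Z(y, O) = -231 (Z(y, O) = (-190 - 206) + 165 = -396 + 165 = -231)
(-344056 - 219038)/(345984 + Z(-276, -653)) = (-344056 - 219038)/(345984 - 231) = -563094/345753 = -563094*1/345753 = -1526/937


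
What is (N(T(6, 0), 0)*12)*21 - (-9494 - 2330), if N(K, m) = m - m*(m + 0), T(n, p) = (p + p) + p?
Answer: 11824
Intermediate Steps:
T(n, p) = 3*p (T(n, p) = 2*p + p = 3*p)
N(K, m) = m - m**2 (N(K, m) = m - m*m = m - m**2)
(N(T(6, 0), 0)*12)*21 - (-9494 - 2330) = ((0*(1 - 1*0))*12)*21 - (-9494 - 2330) = ((0*(1 + 0))*12)*21 - 1*(-11824) = ((0*1)*12)*21 + 11824 = (0*12)*21 + 11824 = 0*21 + 11824 = 0 + 11824 = 11824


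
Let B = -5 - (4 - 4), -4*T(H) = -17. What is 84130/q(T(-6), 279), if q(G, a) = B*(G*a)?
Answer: -67304/4743 ≈ -14.190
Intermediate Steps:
T(H) = 17/4 (T(H) = -¼*(-17) = 17/4)
B = -5 (B = -5 - 1*0 = -5 + 0 = -5)
q(G, a) = -5*G*a
84130/q(T(-6), 279) = 84130/((-5*17/4*279)) = 84130/(-23715/4) = 84130*(-4/23715) = -67304/4743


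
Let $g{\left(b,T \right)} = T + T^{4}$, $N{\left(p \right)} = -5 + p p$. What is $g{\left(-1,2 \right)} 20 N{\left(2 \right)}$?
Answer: $-360$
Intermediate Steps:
$N{\left(p \right)} = -5 + p^{2}$
$g{\left(-1,2 \right)} 20 N{\left(2 \right)} = \left(2 + 2^{4}\right) 20 \left(-5 + 2^{2}\right) = \left(2 + 16\right) 20 \left(-5 + 4\right) = 18 \cdot 20 \left(-1\right) = 360 \left(-1\right) = -360$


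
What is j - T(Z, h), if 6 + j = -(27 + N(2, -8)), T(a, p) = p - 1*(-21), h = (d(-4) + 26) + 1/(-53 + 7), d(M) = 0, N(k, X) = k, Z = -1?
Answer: -3771/46 ≈ -81.978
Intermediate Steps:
h = 1195/46 (h = (0 + 26) + 1/(-53 + 7) = 26 + 1/(-46) = 26 - 1/46 = 1195/46 ≈ 25.978)
T(a, p) = 21 + p (T(a, p) = p + 21 = 21 + p)
j = -35 (j = -6 - (27 + 2) = -6 - 1*29 = -6 - 29 = -35)
j - T(Z, h) = -35 - (21 + 1195/46) = -35 - 1*2161/46 = -35 - 2161/46 = -3771/46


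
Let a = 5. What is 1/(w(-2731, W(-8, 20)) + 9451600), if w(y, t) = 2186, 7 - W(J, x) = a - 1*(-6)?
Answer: 1/9453786 ≈ 1.0578e-7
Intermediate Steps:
W(J, x) = -4 (W(J, x) = 7 - (5 - 1*(-6)) = 7 - (5 + 6) = 7 - 1*11 = 7 - 11 = -4)
1/(w(-2731, W(-8, 20)) + 9451600) = 1/(2186 + 9451600) = 1/9453786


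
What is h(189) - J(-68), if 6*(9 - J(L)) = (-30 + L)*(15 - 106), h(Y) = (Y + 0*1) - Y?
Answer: 4432/3 ≈ 1477.3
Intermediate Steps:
h(Y) = 0 (h(Y) = (Y + 0) - Y = Y - Y = 0)
J(L) = -446 + 91*L/6 (J(L) = 9 - (-30 + L)*(15 - 106)/6 = 9 - (-30 + L)*(-91)/6 = 9 - (2730 - 91*L)/6 = 9 + (-455 + 91*L/6) = -446 + 91*L/6)
h(189) - J(-68) = 0 - (-446 + (91/6)*(-68)) = 0 - (-446 - 3094/3) = 0 - 1*(-4432/3) = 0 + 4432/3 = 4432/3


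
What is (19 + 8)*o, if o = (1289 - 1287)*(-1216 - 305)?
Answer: -82134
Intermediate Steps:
o = -3042 (o = 2*(-1521) = -3042)
(19 + 8)*o = (19 + 8)*(-3042) = 27*(-3042) = -82134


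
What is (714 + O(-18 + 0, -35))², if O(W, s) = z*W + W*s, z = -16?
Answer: 2663424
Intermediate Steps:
O(W, s) = -16*W + W*s
(714 + O(-18 + 0, -35))² = (714 + (-18 + 0)*(-16 - 35))² = (714 - 18*(-51))² = (714 + 918)² = 1632² = 2663424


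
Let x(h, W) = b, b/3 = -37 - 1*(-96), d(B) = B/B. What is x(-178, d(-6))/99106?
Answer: 177/99106 ≈ 0.0017860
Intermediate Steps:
d(B) = 1
b = 177 (b = 3*(-37 - 1*(-96)) = 3*(-37 + 96) = 3*59 = 177)
x(h, W) = 177
x(-178, d(-6))/99106 = 177/99106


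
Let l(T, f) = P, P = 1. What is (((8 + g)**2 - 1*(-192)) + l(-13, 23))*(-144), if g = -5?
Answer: -29088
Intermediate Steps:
l(T, f) = 1
(((8 + g)**2 - 1*(-192)) + l(-13, 23))*(-144) = (((8 - 5)**2 - 1*(-192)) + 1)*(-144) = ((3**2 + 192) + 1)*(-144) = ((9 + 192) + 1)*(-144) = (201 + 1)*(-144) = 202*(-144) = -29088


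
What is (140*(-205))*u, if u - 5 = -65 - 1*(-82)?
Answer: -631400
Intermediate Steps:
u = 22 (u = 5 + (-65 - 1*(-82)) = 5 + (-65 + 82) = 5 + 17 = 22)
(140*(-205))*u = (140*(-205))*22 = -28700*22 = -631400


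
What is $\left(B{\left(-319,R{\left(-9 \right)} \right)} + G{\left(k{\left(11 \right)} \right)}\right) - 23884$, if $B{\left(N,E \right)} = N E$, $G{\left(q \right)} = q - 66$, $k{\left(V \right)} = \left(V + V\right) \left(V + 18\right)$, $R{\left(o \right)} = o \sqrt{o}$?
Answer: $-23312 + 8613 i \approx -23312.0 + 8613.0 i$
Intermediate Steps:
$R{\left(o \right)} = o^{\frac{3}{2}}$
$k{\left(V \right)} = 2 V \left(18 + V\right)$
$G{\left(q \right)} = -66 + q$ ($G{\left(q \right)} = q - 66 = -66 + q$)
$B{\left(N,E \right)} = E N$
$\left(B{\left(-319,R{\left(-9 \right)} \right)} + G{\left(k{\left(11 \right)} \right)}\right) - 23884 = \left(\left(-9\right)^{\frac{3}{2}} \left(-319\right) - \left(66 - 22 \left(18 + 11\right)\right)\right) - 23884 = \left(- 27 i \left(-319\right) - \left(66 - 638\right)\right) - 23884 = \left(8613 i + \left(-66 + 638\right)\right) - 23884 = \left(8613 i + 572\right) - 23884 = \left(572 + 8613 i\right) - 23884 = -23312 + 8613 i$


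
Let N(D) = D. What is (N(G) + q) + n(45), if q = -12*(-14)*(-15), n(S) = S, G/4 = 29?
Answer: -2359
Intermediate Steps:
G = 116 (G = 4*29 = 116)
q = -2520 (q = 168*(-15) = -2520)
(N(G) + q) + n(45) = (116 - 2520) + 45 = -2404 + 45 = -2359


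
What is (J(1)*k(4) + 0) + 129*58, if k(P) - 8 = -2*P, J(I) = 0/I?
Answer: 7482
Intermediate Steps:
J(I) = 0
k(P) = 8 - 2*P
(J(1)*k(4) + 0) + 129*58 = (0*(8 - 2*4) + 0) + 129*58 = (0*(8 - 8) + 0) + 7482 = (0*0 + 0) + 7482 = (0 + 0) + 7482 = 0 + 7482 = 7482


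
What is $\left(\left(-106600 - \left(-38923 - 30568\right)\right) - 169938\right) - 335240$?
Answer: $-542287$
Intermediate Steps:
$\left(\left(-106600 - \left(-38923 - 30568\right)\right) - 169938\right) - 335240 = \left(\left(-106600 - -69491\right) - 169938\right) - 335240 = \left(\left(-106600 + 69491\right) - 169938\right) - 335240 = \left(-37109 - 169938\right) - 335240 = -207047 - 335240 = -542287$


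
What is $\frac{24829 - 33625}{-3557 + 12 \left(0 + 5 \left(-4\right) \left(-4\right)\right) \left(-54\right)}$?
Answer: $\frac{8796}{55397} \approx 0.15878$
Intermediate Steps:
$\frac{24829 - 33625}{-3557 + 12 \left(0 + 5 \left(-4\right) \left(-4\right)\right) \left(-54\right)} = - \frac{8796}{-3557 + 12 \left(0 - -80\right) \left(-54\right)} = - \frac{8796}{-3557 + 12 \left(0 + 80\right) \left(-54\right)} = - \frac{8796}{-3557 + 12 \cdot 80 \left(-54\right)} = - \frac{8796}{-3557 + 960 \left(-54\right)} = - \frac{8796}{-3557 - 51840} = - \frac{8796}{-55397} = \left(-8796\right) \left(- \frac{1}{55397}\right) = \frac{8796}{55397}$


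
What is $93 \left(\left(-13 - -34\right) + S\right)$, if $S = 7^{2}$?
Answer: $6510$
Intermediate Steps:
$S = 49$
$93 \left(\left(-13 - -34\right) + S\right) = 93 \left(\left(-13 - -34\right) + 49\right) = 93 \left(\left(-13 + 34\right) + 49\right) = 93 \left(21 + 49\right) = 93 \cdot 70 = 6510$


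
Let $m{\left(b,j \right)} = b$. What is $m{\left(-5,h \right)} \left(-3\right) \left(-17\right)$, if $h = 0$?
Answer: $-255$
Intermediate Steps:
$m{\left(-5,h \right)} \left(-3\right) \left(-17\right) = \left(-5\right) \left(-3\right) \left(-17\right) = 15 \left(-17\right) = -255$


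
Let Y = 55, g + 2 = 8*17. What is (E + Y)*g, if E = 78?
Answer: 17822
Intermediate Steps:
g = 134 (g = -2 + 8*17 = -2 + 136 = 134)
(E + Y)*g = (78 + 55)*134 = 133*134 = 17822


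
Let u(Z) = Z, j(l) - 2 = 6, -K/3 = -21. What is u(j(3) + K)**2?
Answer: 5041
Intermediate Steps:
K = 63 (K = -3*(-21) = 63)
j(l) = 8 (j(l) = 2 + 6 = 8)
u(j(3) + K)**2 = (8 + 63)**2 = 71**2 = 5041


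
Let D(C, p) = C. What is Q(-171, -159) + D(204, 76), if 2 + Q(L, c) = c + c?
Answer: -116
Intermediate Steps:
Q(L, c) = -2 + 2*c (Q(L, c) = -2 + (c + c) = -2 + 2*c)
Q(-171, -159) + D(204, 76) = (-2 + 2*(-159)) + 204 = (-2 - 318) + 204 = -320 + 204 = -116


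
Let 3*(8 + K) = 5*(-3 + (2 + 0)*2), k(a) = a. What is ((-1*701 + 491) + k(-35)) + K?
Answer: -754/3 ≈ -251.33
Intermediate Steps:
K = -19/3 (K = -8 + (5*(-3 + (2 + 0)*2))/3 = -8 + (5*(-3 + 2*2))/3 = -8 + (5*(-3 + 4))/3 = -8 + (5*1)/3 = -8 + (⅓)*5 = -8 + 5/3 = -19/3 ≈ -6.3333)
((-1*701 + 491) + k(-35)) + K = ((-1*701 + 491) - 35) - 19/3 = ((-701 + 491) - 35) - 19/3 = (-210 - 35) - 19/3 = -245 - 19/3 = -754/3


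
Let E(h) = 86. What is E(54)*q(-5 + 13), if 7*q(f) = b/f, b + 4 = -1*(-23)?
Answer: 817/28 ≈ 29.179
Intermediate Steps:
b = 19 (b = -4 - 1*(-23) = -4 + 23 = 19)
q(f) = 19/(7*f) (q(f) = (19/f)/7 = 19/(7*f))
E(54)*q(-5 + 13) = 86*(19/(7*(-5 + 13))) = 86*((19/7)/8) = 86*((19/7)*(⅛)) = 86*(19/56) = 817/28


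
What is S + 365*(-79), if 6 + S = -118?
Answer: -28959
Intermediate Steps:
S = -124 (S = -6 - 118 = -124)
S + 365*(-79) = -124 + 365*(-79) = -124 - 28835 = -28959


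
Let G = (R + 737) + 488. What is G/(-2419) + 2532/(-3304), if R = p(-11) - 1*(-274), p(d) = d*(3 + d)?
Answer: -48171/33866 ≈ -1.4224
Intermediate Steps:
R = 362 (R = -11*(3 - 11) - 1*(-274) = -11*(-8) + 274 = 88 + 274 = 362)
G = 1587 (G = (362 + 737) + 488 = 1099 + 488 = 1587)
G/(-2419) + 2532/(-3304) = 1587/(-2419) + 2532/(-3304) = 1587*(-1/2419) + 2532*(-1/3304) = -1587/2419 - 633/826 = -48171/33866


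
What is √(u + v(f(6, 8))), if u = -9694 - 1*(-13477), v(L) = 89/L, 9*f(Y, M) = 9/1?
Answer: 44*√2 ≈ 62.225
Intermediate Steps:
f(Y, M) = 1 (f(Y, M) = (9/1)/9 = (9*1)/9 = (⅑)*9 = 1)
u = 3783 (u = -9694 + 13477 = 3783)
√(u + v(f(6, 8))) = √(3783 + 89/1) = √(3783 + 89*1) = √(3783 + 89) = √3872 = 44*√2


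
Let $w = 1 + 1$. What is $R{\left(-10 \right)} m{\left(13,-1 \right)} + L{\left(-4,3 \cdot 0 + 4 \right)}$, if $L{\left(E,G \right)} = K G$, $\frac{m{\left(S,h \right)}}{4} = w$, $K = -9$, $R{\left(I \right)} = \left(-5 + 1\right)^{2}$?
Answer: $92$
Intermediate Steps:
$R{\left(I \right)} = 16$ ($R{\left(I \right)} = \left(-4\right)^{2} = 16$)
$w = 2$
$m{\left(S,h \right)} = 8$ ($m{\left(S,h \right)} = 4 \cdot 2 = 8$)
$L{\left(E,G \right)} = - 9 G$
$R{\left(-10 \right)} m{\left(13,-1 \right)} + L{\left(-4,3 \cdot 0 + 4 \right)} = 16 \cdot 8 - 9 \left(3 \cdot 0 + 4\right) = 128 - 9 \left(0 + 4\right) = 128 - 36 = 92$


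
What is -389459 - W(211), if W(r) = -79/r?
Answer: -82175770/211 ≈ -3.8946e+5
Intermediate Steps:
-389459 - W(211) = -389459 - (-79)/211 = -389459 - 1*(-79/211) = -389459 + 79/211 = -82175770/211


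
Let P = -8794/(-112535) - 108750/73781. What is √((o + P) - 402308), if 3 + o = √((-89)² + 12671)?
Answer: √(-27734971180532712435149535 + 827266715196638126700*√143)/8302944835 ≈ 634.17*I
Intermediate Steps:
P = -11589351136/8302944835 (P = -8794*(-1/112535) - 108750*1/73781 = 8794/112535 - 108750/73781 = -11589351136/8302944835 ≈ -1.3958)
o = -3 + 12*√143 (o = -3 + √((-89)² + 12671) = -3 + √(7921 + 12671) = -3 + √20592 = -3 + 12*√143 ≈ 140.50)
√((o + P) - 402308) = √(((-3 + 12*√143) - 11589351136/8302944835) - 402308) = √((-36498185641/8302944835 + 12*√143) - 402308) = √(-3340377628864821/8302944835 + 12*√143)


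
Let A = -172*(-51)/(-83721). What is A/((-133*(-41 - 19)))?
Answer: -17/1294755 ≈ -1.3130e-5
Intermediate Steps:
A = -68/649 (A = 8772*(-1/83721) = -68/649 ≈ -0.10478)
A/((-133*(-41 - 19))) = -68*(-1/(133*(-41 - 19)))/649 = -68/(649*((-133*(-60)))) = -68/649/7980 = -68/649*1/7980 = -17/1294755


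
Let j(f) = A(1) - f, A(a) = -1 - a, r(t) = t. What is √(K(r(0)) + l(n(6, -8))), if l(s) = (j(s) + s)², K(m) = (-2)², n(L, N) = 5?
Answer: 2*√2 ≈ 2.8284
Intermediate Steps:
K(m) = 4
j(f) = -2 - f (j(f) = (-1 - 1*1) - f = (-1 - 1) - f = -2 - f)
l(s) = 4 (l(s) = ((-2 - s) + s)² = (-2)² = 4)
√(K(r(0)) + l(n(6, -8))) = √(4 + 4) = √8 = 2*√2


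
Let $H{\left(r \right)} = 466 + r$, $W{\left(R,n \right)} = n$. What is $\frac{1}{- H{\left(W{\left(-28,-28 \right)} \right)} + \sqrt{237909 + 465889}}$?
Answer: $\frac{219}{255977} + \frac{\sqrt{703798}}{511954} \approx 0.0024942$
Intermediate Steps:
$\frac{1}{- H{\left(W{\left(-28,-28 \right)} \right)} + \sqrt{237909 + 465889}} = \frac{1}{- (466 - 28) + \sqrt{237909 + 465889}} = \frac{1}{\left(-1\right) 438 + \sqrt{703798}} = \frac{1}{-438 + \sqrt{703798}}$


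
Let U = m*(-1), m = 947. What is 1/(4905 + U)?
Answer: 1/3958 ≈ 0.00025265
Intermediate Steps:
U = -947 (U = 947*(-1) = -947)
1/(4905 + U) = 1/(4905 - 947) = 1/3958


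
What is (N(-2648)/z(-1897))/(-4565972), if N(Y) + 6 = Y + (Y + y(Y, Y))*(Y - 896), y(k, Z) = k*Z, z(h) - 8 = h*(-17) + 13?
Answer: 12420402959/73671958220 ≈ 0.16859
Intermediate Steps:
z(h) = 21 - 17*h (z(h) = 8 + (h*(-17) + 13) = 8 + (-17*h + 13) = 8 + (13 - 17*h) = 21 - 17*h)
y(k, Z) = Z*k
N(Y) = -6 + Y + (-896 + Y)*(Y + Y**2) (N(Y) = -6 + (Y + (Y + Y*Y)*(Y - 896)) = -6 + (Y + (Y + Y**2)*(-896 + Y)) = -6 + (Y + (-896 + Y)*(Y + Y**2)) = -6 + Y + (-896 + Y)*(Y + Y**2))
(N(-2648)/z(-1897))/(-4565972) = ((-6 + (-2648)**3 - 895*(-2648) - 895*(-2648)**2)/(21 - 17*(-1897)))/(-4565972) = ((-6 - 18567521792 + 2369960 - 895*7011904)/(21 + 32249))*(-1/4565972) = ((-6 - 18567521792 + 2369960 - 6275654080)/32270)*(-1/4565972) = -24840805918*1/32270*(-1/4565972) = -12420402959/16135*(-1/4565972) = 12420402959/73671958220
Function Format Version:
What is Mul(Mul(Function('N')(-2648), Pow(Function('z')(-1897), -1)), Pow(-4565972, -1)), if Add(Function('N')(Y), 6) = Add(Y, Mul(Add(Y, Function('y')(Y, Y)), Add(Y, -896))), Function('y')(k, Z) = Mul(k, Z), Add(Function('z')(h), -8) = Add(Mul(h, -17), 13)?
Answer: Rational(12420402959, 73671958220) ≈ 0.16859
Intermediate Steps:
Function('z')(h) = Add(21, Mul(-17, h)) (Function('z')(h) = Add(8, Add(Mul(h, -17), 13)) = Add(8, Add(Mul(-17, h), 13)) = Add(8, Add(13, Mul(-17, h))) = Add(21, Mul(-17, h)))
Function('y')(k, Z) = Mul(Z, k)
Function('N')(Y) = Add(-6, Y, Mul(Add(-896, Y), Add(Y, Pow(Y, 2)))) (Function('N')(Y) = Add(-6, Add(Y, Mul(Add(Y, Mul(Y, Y)), Add(Y, -896)))) = Add(-6, Add(Y, Mul(Add(Y, Pow(Y, 2)), Add(-896, Y)))) = Add(-6, Add(Y, Mul(Add(-896, Y), Add(Y, Pow(Y, 2))))) = Add(-6, Y, Mul(Add(-896, Y), Add(Y, Pow(Y, 2)))))
Mul(Mul(Function('N')(-2648), Pow(Function('z')(-1897), -1)), Pow(-4565972, -1)) = Mul(Mul(Add(-6, Pow(-2648, 3), Mul(-895, -2648), Mul(-895, Pow(-2648, 2))), Pow(Add(21, Mul(-17, -1897)), -1)), Pow(-4565972, -1)) = Mul(Mul(Add(-6, -18567521792, 2369960, Mul(-895, 7011904)), Pow(Add(21, 32249), -1)), Rational(-1, 4565972)) = Mul(Mul(Add(-6, -18567521792, 2369960, -6275654080), Pow(32270, -1)), Rational(-1, 4565972)) = Mul(Mul(-24840805918, Rational(1, 32270)), Rational(-1, 4565972)) = Mul(Rational(-12420402959, 16135), Rational(-1, 4565972)) = Rational(12420402959, 73671958220)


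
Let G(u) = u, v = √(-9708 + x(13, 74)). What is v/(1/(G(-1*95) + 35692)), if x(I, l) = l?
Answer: 35597*I*√9634 ≈ 3.494e+6*I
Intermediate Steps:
v = I*√9634 (v = √(-9708 + 74) = √(-9634) = I*√9634 ≈ 98.153*I)
v/(1/(G(-1*95) + 35692)) = (I*√9634)/(1/(-1*95 + 35692)) = (I*√9634)/(1/(-95 + 35692)) = (I*√9634)/(1/35597) = (I*√9634)*35597 = 35597*I*√9634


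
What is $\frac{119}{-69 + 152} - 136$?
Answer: $- \frac{11169}{83} \approx -134.57$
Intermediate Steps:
$\frac{119}{-69 + 152} - 136 = \frac{119}{83} - 136 = - \frac{11169}{83}$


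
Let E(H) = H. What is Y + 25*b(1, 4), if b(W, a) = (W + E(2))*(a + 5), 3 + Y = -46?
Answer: 626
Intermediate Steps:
Y = -49 (Y = -3 - 46 = -49)
b(W, a) = (2 + W)*(5 + a) (b(W, a) = (W + 2)*(a + 5) = (2 + W)*(5 + a))
Y + 25*b(1, 4) = -49 + 25*(10 + 2*4 + 5*1 + 1*4) = -49 + 25*(10 + 8 + 5 + 4) = -49 + 25*27 = -49 + 675 = 626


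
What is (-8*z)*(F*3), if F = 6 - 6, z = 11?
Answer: 0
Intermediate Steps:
F = 0
(-8*z)*(F*3) = (-8*11)*(0*3) = -88*0 = 0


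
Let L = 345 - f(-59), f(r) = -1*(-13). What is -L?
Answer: -332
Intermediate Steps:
f(r) = 13
L = 332 (L = 345 - 1*13 = 345 - 13 = 332)
-L = -1*332 = -332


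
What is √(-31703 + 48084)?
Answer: √16381 ≈ 127.99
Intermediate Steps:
√(-31703 + 48084) = √16381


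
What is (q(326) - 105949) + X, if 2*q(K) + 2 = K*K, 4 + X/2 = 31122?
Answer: 9424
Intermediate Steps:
X = 62236 (X = -8 + 2*31122 = -8 + 62244 = 62236)
q(K) = -1 + K²/2 (q(K) = -1 + (K*K)/2 = -1 + K²/2)
(q(326) - 105949) + X = ((-1 + (½)*326²) - 105949) + 62236 = ((-1 + (½)*106276) - 105949) + 62236 = ((-1 + 53138) - 105949) + 62236 = (53137 - 105949) + 62236 = -52812 + 62236 = 9424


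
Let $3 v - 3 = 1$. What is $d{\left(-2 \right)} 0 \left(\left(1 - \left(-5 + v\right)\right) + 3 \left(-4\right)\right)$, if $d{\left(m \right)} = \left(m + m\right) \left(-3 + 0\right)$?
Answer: $0$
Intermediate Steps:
$v = \frac{4}{3}$ ($v = 1 + \frac{1}{3} \cdot 1 = 1 + \frac{1}{3} = \frac{4}{3} \approx 1.3333$)
$d{\left(m \right)} = - 6 m$ ($d{\left(m \right)} = 2 m \left(-3\right) = - 6 m$)
$d{\left(-2 \right)} 0 \left(\left(1 - \left(-5 + v\right)\right) + 3 \left(-4\right)\right) = \left(-6\right) \left(-2\right) 0 \left(\left(1 - \left(-5 + \frac{4}{3}\right)\right) + 3 \left(-4\right)\right) = 12 \cdot 0 \left(\left(1 - - \frac{11}{3}\right) - 12\right) = 0 \left(\left(1 + \frac{11}{3}\right) - 12\right) = 0 \left(\frac{14}{3} - 12\right) = 0 \left(- \frac{22}{3}\right) = 0$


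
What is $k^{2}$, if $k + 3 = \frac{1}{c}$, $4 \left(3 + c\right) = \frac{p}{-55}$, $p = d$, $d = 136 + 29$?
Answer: $\frac{2401}{225} \approx 10.671$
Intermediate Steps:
$d = 165$
$p = 165$
$c = - \frac{15}{4}$ ($c = -3 + \frac{165 \frac{1}{-55}}{4} = -3 + \frac{165 \left(- \frac{1}{55}\right)}{4} = -3 + \frac{1}{4} \left(-3\right) = -3 - \frac{3}{4} = - \frac{15}{4} \approx -3.75$)
$k = - \frac{49}{15}$ ($k = -3 + \frac{1}{- \frac{15}{4}} = -3 - \frac{4}{15} = - \frac{49}{15} \approx -3.2667$)
$k^{2} = \left(- \frac{49}{15}\right)^{2} = \frac{2401}{225}$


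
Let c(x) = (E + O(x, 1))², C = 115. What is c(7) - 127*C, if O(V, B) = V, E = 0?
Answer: -14556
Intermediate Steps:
c(x) = x² (c(x) = (0 + x)² = x²)
c(7) - 127*C = 7² - 127*115 = 49 - 14605 = -14556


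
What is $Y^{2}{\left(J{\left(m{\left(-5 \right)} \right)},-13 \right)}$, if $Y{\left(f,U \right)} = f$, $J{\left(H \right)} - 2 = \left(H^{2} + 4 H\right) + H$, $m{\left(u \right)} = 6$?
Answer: $4624$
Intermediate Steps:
$J{\left(H \right)} = 2 + H^{2} + 5 H$ ($J{\left(H \right)} = 2 + \left(\left(H^{2} + 4 H\right) + H\right) = 2 + \left(H^{2} + 5 H\right) = 2 + H^{2} + 5 H$)
$Y^{2}{\left(J{\left(m{\left(-5 \right)} \right)},-13 \right)} = \left(2 + 6^{2} + 5 \cdot 6\right)^{2} = \left(2 + 36 + 30\right)^{2} = 68^{2} = 4624$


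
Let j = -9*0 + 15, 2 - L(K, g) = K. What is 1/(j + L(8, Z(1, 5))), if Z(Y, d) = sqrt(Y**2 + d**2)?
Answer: 1/9 ≈ 0.11111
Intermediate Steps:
L(K, g) = 2 - K
j = 15 (j = 0 + 15 = 15)
1/(j + L(8, Z(1, 5))) = 1/(15 + (2 - 1*8)) = 1/(15 + (2 - 8)) = 1/(15 - 6) = 1/9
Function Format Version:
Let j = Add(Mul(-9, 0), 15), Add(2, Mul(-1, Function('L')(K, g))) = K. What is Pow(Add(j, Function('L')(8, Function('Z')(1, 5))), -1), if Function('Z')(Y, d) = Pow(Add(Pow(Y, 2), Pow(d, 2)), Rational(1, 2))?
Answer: Rational(1, 9) ≈ 0.11111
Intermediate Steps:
Function('L')(K, g) = Add(2, Mul(-1, K))
j = 15 (j = Add(0, 15) = 15)
Pow(Add(j, Function('L')(8, Function('Z')(1, 5))), -1) = Pow(Add(15, Add(2, Mul(-1, 8))), -1) = Pow(Add(15, Add(2, -8)), -1) = Pow(Add(15, -6), -1) = Pow(9, -1) = Rational(1, 9)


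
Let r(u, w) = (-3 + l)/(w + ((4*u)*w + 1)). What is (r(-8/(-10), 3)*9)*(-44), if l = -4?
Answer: 3465/17 ≈ 203.82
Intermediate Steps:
r(u, w) = -7/(1 + w + 4*u*w) (r(u, w) = (-3 - 4)/(w + ((4*u)*w + 1)) = -7/(w + (4*u*w + 1)) = -7/(w + (1 + 4*u*w)) = -7/(1 + w + 4*u*w))
(r(-8/(-10), 3)*9)*(-44) = (-7/(1 + 3 + 4*(-8/(-10))*3)*9)*(-44) = (-7/(1 + 3 + 4*(-8*(-⅒))*3)*9)*(-44) = (-7/(1 + 3 + 4*(⅘)*3)*9)*(-44) = (-7/(1 + 3 + 48/5)*9)*(-44) = (-7/68/5*9)*(-44) = (-7*5/68*9)*(-44) = -35/68*9*(-44) = -315/68*(-44) = 3465/17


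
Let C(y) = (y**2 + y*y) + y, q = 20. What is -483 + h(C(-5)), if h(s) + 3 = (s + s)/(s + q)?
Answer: -6300/13 ≈ -484.62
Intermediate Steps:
C(y) = y + 2*y**2 (C(y) = (y**2 + y**2) + y = 2*y**2 + y = y + 2*y**2)
h(s) = -3 + 2*s/(20 + s) (h(s) = -3 + (s + s)/(s + 20) = -3 + (2*s)/(20 + s) = -3 + 2*s/(20 + s))
-483 + h(C(-5)) = -483 + (-60 - (-5)*(1 + 2*(-5)))/(20 - 5*(1 + 2*(-5))) = -483 + (-60 - (-5)*(1 - 10))/(20 - 5*(1 - 10)) = -483 + (-60 - (-5)*(-9))/(20 - 5*(-9)) = -483 + (-60 - 1*45)/(20 + 45) = -483 + (-60 - 45)/65 = -483 + (1/65)*(-105) = -483 - 21/13 = -6300/13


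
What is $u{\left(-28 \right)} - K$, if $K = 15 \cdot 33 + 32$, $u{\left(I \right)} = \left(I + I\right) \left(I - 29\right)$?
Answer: $2665$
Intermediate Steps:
$u{\left(I \right)} = 2 I \left(-29 + I\right)$
$K = 527$ ($K = 495 + 32 = 527$)
$u{\left(-28 \right)} - K = 2 \left(-28\right) \left(-29 - 28\right) - 527 = 2 \left(-28\right) \left(-57\right) - 527 = 3192 - 527 = 2665$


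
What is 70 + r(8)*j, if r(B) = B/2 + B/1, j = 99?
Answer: 1258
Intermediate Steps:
r(B) = 3*B/2 (r(B) = B*(½) + B*1 = B/2 + B = 3*B/2)
70 + r(8)*j = 70 + ((3/2)*8)*99 = 70 + 12*99 = 70 + 1188 = 1258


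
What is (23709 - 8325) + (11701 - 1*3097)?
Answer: 23988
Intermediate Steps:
(23709 - 8325) + (11701 - 1*3097) = 15384 + (11701 - 3097) = 15384 + 8604 = 23988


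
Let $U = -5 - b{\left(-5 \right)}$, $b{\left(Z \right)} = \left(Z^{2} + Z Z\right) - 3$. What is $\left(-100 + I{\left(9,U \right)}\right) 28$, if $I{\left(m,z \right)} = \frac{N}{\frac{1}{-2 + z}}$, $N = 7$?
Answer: $-13384$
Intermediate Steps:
$b{\left(Z \right)} = -3 + 2 Z^{2}$ ($b{\left(Z \right)} = \left(Z^{2} + Z^{2}\right) - 3 = 2 Z^{2} - 3 = -3 + 2 Z^{2}$)
$U = -52$ ($U = -5 - \left(-3 + 2 \left(-5\right)^{2}\right) = -5 - \left(-3 + 2 \cdot 25\right) = -5 - \left(-3 + 50\right) = -5 - 47 = -52$)
$I{\left(m,z \right)} = -14 + 7 z$ ($I{\left(m,z \right)} = \frac{7}{\frac{1}{-2 + z}} = 7 \left(-2 + z\right) = -14 + 7 z$)
$\left(-100 + I{\left(9,U \right)}\right) 28 = \left(-100 + \left(-14 + 7 \left(-52\right)\right)\right) 28 = \left(-100 - 378\right) 28 = \left(-478\right) 28 = -13384$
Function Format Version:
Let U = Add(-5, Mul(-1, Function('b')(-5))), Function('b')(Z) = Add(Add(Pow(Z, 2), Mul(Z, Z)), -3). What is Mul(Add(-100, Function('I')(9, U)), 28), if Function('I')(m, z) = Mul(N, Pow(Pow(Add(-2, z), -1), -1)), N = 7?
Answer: -13384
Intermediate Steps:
Function('b')(Z) = Add(-3, Mul(2, Pow(Z, 2))) (Function('b')(Z) = Add(Add(Pow(Z, 2), Pow(Z, 2)), -3) = Add(Mul(2, Pow(Z, 2)), -3) = Add(-3, Mul(2, Pow(Z, 2))))
U = -52 (U = Add(-5, Mul(-1, Add(-3, Mul(2, Pow(-5, 2))))) = Add(-5, Mul(-1, Add(-3, Mul(2, 25)))) = Add(-5, Mul(-1, Add(-3, 50))) = Add(-5, Mul(-1, 47)) = Add(-5, -47) = -52)
Function('I')(m, z) = Add(-14, Mul(7, z)) (Function('I')(m, z) = Mul(7, Pow(Pow(Add(-2, z), -1), -1)) = Mul(7, Add(-2, z)) = Add(-14, Mul(7, z)))
Mul(Add(-100, Function('I')(9, U)), 28) = Mul(Add(-100, Add(-14, Mul(7, -52))), 28) = Mul(Add(-100, Add(-14, -364)), 28) = Mul(Add(-100, -378), 28) = Mul(-478, 28) = -13384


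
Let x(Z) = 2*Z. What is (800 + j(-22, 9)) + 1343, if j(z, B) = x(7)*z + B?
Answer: 1844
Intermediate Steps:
j(z, B) = B + 14*z (j(z, B) = (2*7)*z + B = 14*z + B = B + 14*z)
(800 + j(-22, 9)) + 1343 = (800 + (9 + 14*(-22))) + 1343 = (800 + (9 - 308)) + 1343 = (800 - 299) + 1343 = 501 + 1343 = 1844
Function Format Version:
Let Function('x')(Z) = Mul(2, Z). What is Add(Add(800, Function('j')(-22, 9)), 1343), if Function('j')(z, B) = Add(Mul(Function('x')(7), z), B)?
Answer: 1844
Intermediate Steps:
Function('j')(z, B) = Add(B, Mul(14, z)) (Function('j')(z, B) = Add(Mul(Mul(2, 7), z), B) = Add(Mul(14, z), B) = Add(B, Mul(14, z)))
Add(Add(800, Function('j')(-22, 9)), 1343) = Add(Add(800, Add(9, Mul(14, -22))), 1343) = Add(Add(800, Add(9, -308)), 1343) = Add(Add(800, -299), 1343) = Add(501, 1343) = 1844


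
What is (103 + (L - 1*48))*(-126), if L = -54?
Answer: -126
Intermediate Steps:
(103 + (L - 1*48))*(-126) = (103 + (-54 - 1*48))*(-126) = (103 + (-54 - 48))*(-126) = (103 - 102)*(-126) = 1*(-126) = -126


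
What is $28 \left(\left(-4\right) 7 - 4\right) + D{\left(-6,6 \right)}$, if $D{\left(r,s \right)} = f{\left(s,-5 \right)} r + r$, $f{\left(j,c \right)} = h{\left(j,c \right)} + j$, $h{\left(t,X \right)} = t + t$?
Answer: $-1010$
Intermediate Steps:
$h{\left(t,X \right)} = 2 t$
$f{\left(j,c \right)} = 3 j$ ($f{\left(j,c \right)} = 2 j + j = 3 j$)
$D{\left(r,s \right)} = r + 3 r s$ ($D{\left(r,s \right)} = 3 s r + r = 3 r s + r = r + 3 r s$)
$28 \left(\left(-4\right) 7 - 4\right) + D{\left(-6,6 \right)} = 28 \left(\left(-4\right) 7 - 4\right) - 6 \left(1 + 3 \cdot 6\right) = 28 \left(-28 - 4\right) - 6 \left(1 + 18\right) = 28 \left(-32\right) - 114 = -896 - 114 = -1010$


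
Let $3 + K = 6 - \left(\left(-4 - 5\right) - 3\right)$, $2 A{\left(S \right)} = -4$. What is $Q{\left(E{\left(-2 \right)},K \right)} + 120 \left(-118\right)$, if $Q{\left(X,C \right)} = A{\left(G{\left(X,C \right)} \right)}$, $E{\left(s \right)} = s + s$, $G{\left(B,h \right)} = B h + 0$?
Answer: $-14162$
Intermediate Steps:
$G{\left(B,h \right)} = B h$
$E{\left(s \right)} = 2 s$
$A{\left(S \right)} = -2$ ($A{\left(S \right)} = \frac{1}{2} \left(-4\right) = -2$)
$K = 15$ ($K = -3 + \left(6 - \left(\left(-4 - 5\right) - 3\right)\right) = -3 + \left(6 - \left(-9 - 3\right)\right) = -3 + \left(6 - -12\right) = -3 + \left(6 + 12\right) = -3 + 18 = 15$)
$Q{\left(X,C \right)} = -2$
$Q{\left(E{\left(-2 \right)},K \right)} + 120 \left(-118\right) = -2 + 120 \left(-118\right) = -2 - 14160 = -14162$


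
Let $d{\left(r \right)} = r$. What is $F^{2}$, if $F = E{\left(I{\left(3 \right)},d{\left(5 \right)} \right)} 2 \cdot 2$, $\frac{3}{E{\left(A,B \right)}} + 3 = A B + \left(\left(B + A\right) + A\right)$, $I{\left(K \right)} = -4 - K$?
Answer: $\frac{144}{2209} \approx 0.065188$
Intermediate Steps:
$E{\left(A,B \right)} = \frac{3}{-3 + B + 2 A + A B}$ ($E{\left(A,B \right)} = \frac{3}{-3 + \left(A B + \left(\left(B + A\right) + A\right)\right)} = \frac{3}{-3 + \left(A B + \left(\left(A + B\right) + A\right)\right)} = \frac{3}{-3 + \left(A B + \left(B + 2 A\right)\right)} = \frac{3}{-3 + \left(B + 2 A + A B\right)} = \frac{3}{-3 + B + 2 A + A B}$)
$F = - \frac{12}{47}$ ($F = \frac{3}{-3 + 5 + 2 \left(-4 - 3\right) + \left(-4 - 3\right) 5} \cdot 2 \cdot 2 = \frac{3}{-3 + 5 + 2 \left(-7\right) - 35} \cdot 2 \cdot 2 = \frac{3}{-3 + 5 - 14 - 35} \cdot 2 \cdot 2 = \frac{3}{-47} \cdot 2 \cdot 2 = 3 \left(- \frac{1}{47}\right) 2 \cdot 2 = \left(- \frac{3}{47}\right) 2 \cdot 2 = \left(- \frac{6}{47}\right) 2 = - \frac{12}{47} \approx -0.25532$)
$F^{2} = \left(- \frac{12}{47}\right)^{2} = \frac{144}{2209}$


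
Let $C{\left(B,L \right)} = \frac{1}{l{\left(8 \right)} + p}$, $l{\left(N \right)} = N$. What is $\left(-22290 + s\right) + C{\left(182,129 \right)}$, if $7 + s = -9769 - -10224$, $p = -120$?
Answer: $- \frac{2446305}{112} \approx -21842.0$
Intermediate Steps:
$s = 448$ ($s = -7 - -455 = -7 + \left(-9769 + 10224\right) = -7 + 455 = 448$)
$C{\left(B,L \right)} = - \frac{1}{112}$ ($C{\left(B,L \right)} = \frac{1}{8 - 120} = \frac{1}{-112} = - \frac{1}{112}$)
$\left(-22290 + s\right) + C{\left(182,129 \right)} = \left(-22290 + 448\right) - \frac{1}{112} = -21842 - \frac{1}{112} = - \frac{2446305}{112}$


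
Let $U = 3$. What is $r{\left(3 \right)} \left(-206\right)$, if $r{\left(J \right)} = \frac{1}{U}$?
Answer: $- \frac{206}{3} \approx -68.667$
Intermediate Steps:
$r{\left(J \right)} = \frac{1}{3}$
$r{\left(3 \right)} \left(-206\right) = \frac{1}{3} \left(-206\right) = - \frac{206}{3}$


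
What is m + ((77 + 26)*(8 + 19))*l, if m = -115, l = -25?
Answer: -69640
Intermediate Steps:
m + ((77 + 26)*(8 + 19))*l = -115 + ((77 + 26)*(8 + 19))*(-25) = -115 + (103*27)*(-25) = -115 + 2781*(-25) = -115 - 69525 = -69640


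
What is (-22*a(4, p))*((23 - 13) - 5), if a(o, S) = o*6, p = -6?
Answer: -2640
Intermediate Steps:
a(o, S) = 6*o
(-22*a(4, p))*((23 - 13) - 5) = (-132*4)*((23 - 13) - 5) = (-22*24)*(10 - 5) = -528*5 = -2640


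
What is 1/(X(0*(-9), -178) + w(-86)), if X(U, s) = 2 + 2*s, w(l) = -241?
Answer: -1/595 ≈ -0.0016807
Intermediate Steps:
1/(X(0*(-9), -178) + w(-86)) = 1/((2 + 2*(-178)) - 241) = 1/((2 - 356) - 241) = 1/(-354 - 241) = 1/(-595) = -1/595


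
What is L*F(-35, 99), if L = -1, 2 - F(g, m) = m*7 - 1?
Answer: 690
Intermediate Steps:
F(g, m) = 3 - 7*m (F(g, m) = 2 - (m*7 - 1) = 2 - (7*m - 1) = 2 - (-1 + 7*m) = 2 + (1 - 7*m) = 3 - 7*m)
L*F(-35, 99) = -(3 - 7*99) = -(3 - 693) = -1*(-690) = 690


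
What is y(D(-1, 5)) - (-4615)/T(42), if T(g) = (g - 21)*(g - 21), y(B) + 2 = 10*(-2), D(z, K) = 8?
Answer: -5087/441 ≈ -11.535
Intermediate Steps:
y(B) = -22 (y(B) = -2 + 10*(-2) = -2 - 20 = -22)
T(g) = (-21 + g)² (T(g) = (-21 + g)*(-21 + g) = (-21 + g)²)
y(D(-1, 5)) - (-4615)/T(42) = -22 - (-4615)/((-21 + 42)²) = -22 - (-4615)/(21²) = -22 - (-4615)/441 = -22 - 1*(-4615/441) = -22 + 4615/441 = -5087/441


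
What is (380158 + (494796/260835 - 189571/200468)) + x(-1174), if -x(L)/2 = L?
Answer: 6666977683929141/17429690260 ≈ 3.8251e+5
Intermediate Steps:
x(L) = -2*L
(380158 + (494796/260835 - 189571/200468)) + x(-1174) = (380158 + (494796/260835 - 189571/200468)) - 2*(-1174) = (380158 + (494796*(1/260835) - 189571*1/200468)) + 2348 = (380158 + (164932/86945 - 189571/200468)) + 2348 = (380158 + 16581337581/17429690260) + 2348 = 6626052771198661/17429690260 + 2348 = 6666977683929141/17429690260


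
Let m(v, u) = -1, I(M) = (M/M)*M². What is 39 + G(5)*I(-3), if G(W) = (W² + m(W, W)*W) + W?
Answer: 264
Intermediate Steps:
I(M) = M² (I(M) = 1*M² = M²)
G(W) = W² (G(W) = (W² - W) + W = W²)
39 + G(5)*I(-3) = 39 + 5²*(-3)² = 39 + 25*9 = 39 + 225 = 264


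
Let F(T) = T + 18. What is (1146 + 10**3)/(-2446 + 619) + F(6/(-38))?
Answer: 19951/1197 ≈ 16.668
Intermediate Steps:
F(T) = 18 + T
(1146 + 10**3)/(-2446 + 619) + F(6/(-38)) = (1146 + 10**3)/(-2446 + 619) + (18 + 6/(-38)) = (1146 + 1000)/(-1827) + (18 + 6*(-1/38)) = 2146*(-1/1827) + (18 - 3/19) = -74/63 + 339/19 = 19951/1197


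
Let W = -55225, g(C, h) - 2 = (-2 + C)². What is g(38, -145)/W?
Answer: -1298/55225 ≈ -0.023504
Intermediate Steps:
g(C, h) = 2 + (-2 + C)²
g(38, -145)/W = (2 + (-2 + 38)²)/(-55225) = (2 + 36²)*(-1/55225) = (2 + 1296)*(-1/55225) = 1298*(-1/55225) = -1298/55225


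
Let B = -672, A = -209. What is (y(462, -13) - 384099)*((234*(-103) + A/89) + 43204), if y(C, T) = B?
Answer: -654060294999/89 ≈ -7.3490e+9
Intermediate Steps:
y(C, T) = -672
(y(462, -13) - 384099)*((234*(-103) + A/89) + 43204) = (-672 - 384099)*((234*(-103) - 209/89) + 43204) = -384771*((-24102 - 209*1/89) + 43204) = -384771*((-24102 - 209/89) + 43204) = -384771*(-2145287/89 + 43204) = -384771*1699869/89 = -654060294999/89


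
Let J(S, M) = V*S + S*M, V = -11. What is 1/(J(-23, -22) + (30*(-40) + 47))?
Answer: -1/394 ≈ -0.0025381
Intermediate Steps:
J(S, M) = -11*S + M*S (J(S, M) = -11*S + S*M = -11*S + M*S)
1/(J(-23, -22) + (30*(-40) + 47)) = 1/(-23*(-11 - 22) + (30*(-40) + 47)) = 1/(-23*(-33) + (-1200 + 47)) = 1/(759 - 1153) = 1/(-394) = -1/394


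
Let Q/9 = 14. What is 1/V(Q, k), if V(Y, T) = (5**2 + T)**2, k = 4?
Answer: 1/841 ≈ 0.0011891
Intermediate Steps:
Q = 126 (Q = 9*14 = 126)
V(Y, T) = (25 + T)**2
1/V(Q, k) = 1/((25 + 4)**2) = 1/(29**2) = 1/841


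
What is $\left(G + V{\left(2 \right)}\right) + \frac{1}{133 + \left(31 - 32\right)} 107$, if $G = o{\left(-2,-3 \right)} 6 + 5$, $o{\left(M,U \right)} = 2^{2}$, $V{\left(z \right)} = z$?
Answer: $\frac{4199}{132} \approx 31.811$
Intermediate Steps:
$o{\left(M,U \right)} = 4$
$G = 29$ ($G = 4 \cdot 6 + 5 = 24 + 5 = 29$)
$\left(G + V{\left(2 \right)}\right) + \frac{1}{133 + \left(31 - 32\right)} 107 = \left(29 + 2\right) + \frac{1}{133 + \left(31 - 32\right)} 107 = 31 + \frac{1}{133 - 1} \cdot 107 = 31 + \frac{1}{132} \cdot 107 = 31 + \frac{107}{132} = \frac{4199}{132}$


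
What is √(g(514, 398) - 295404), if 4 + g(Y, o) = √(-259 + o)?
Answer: √(-295408 + √139) ≈ 543.5*I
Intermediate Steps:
g(Y, o) = -4 + √(-259 + o)
√(g(514, 398) - 295404) = √((-4 + √(-259 + 398)) - 295404) = √((-4 + √139) - 295404) = √(-295408 + √139)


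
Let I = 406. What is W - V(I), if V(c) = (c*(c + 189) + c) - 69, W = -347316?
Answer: -589223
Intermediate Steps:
V(c) = -69 + c + c*(189 + c) (V(c) = (c*(189 + c) + c) - 69 = (c + c*(189 + c)) - 69 = -69 + c + c*(189 + c))
W - V(I) = -347316 - (-69 + 406² + 190*406) = -347316 - (-69 + 164836 + 77140) = -347316 - 1*241907 = -347316 - 241907 = -589223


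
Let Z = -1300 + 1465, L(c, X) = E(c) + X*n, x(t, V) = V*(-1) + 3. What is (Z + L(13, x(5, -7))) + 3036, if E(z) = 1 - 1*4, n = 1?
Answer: 3208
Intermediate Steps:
E(z) = -3 (E(z) = 1 - 4 = -3)
x(t, V) = 3 - V (x(t, V) = -V + 3 = 3 - V)
L(c, X) = -3 + X (L(c, X) = -3 + X*1 = -3 + X)
Z = 165
(Z + L(13, x(5, -7))) + 3036 = (165 + (-3 + (3 - 1*(-7)))) + 3036 = (165 + (-3 + (3 + 7))) + 3036 = (165 + (-3 + 10)) + 3036 = (165 + 7) + 3036 = 172 + 3036 = 3208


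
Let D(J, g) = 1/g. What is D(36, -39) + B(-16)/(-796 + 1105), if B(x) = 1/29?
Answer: -2974/116493 ≈ -0.025529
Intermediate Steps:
B(x) = 1/29
D(36, -39) + B(-16)/(-796 + 1105) = 1/(-39) + (1/29)/(-796 + 1105) = -1/39 + (1/29)/309 = -1/39 + (1/309)*(1/29) = -1/39 + 1/8961 = -2974/116493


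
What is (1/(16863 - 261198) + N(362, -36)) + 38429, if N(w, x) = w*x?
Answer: 6205375994/244335 ≈ 25397.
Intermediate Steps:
(1/(16863 - 261198) + N(362, -36)) + 38429 = (1/(16863 - 261198) + 362*(-36)) + 38429 = (1/(-244335) - 13032) + 38429 = (-1/244335 - 13032) + 38429 = -3184173721/244335 + 38429 = 6205375994/244335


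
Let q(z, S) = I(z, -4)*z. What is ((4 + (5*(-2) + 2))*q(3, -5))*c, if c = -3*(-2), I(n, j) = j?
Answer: 288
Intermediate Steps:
q(z, S) = -4*z
c = 6
((4 + (5*(-2) + 2))*q(3, -5))*c = ((4 + (5*(-2) + 2))*(-4*3))*6 = ((4 + (-10 + 2))*(-12))*6 = ((4 - 8)*(-12))*6 = -4*(-12)*6 = 48*6 = 288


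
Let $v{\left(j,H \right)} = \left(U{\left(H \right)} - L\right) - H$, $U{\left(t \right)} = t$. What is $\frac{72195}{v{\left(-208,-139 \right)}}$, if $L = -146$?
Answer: $\frac{72195}{146} \approx 494.49$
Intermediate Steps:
$v{\left(j,H \right)} = 146$ ($v{\left(j,H \right)} = \left(H - -146\right) - H = \left(H + 146\right) - H = \left(146 + H\right) - H = 146$)
$\frac{72195}{v{\left(-208,-139 \right)}} = \frac{72195}{146}$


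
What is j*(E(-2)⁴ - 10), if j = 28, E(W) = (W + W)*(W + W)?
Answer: 1834728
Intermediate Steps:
E(W) = 4*W² (E(W) = (2*W)*(2*W) = 4*W²)
j*(E(-2)⁴ - 10) = 28*((4*(-2)²)⁴ - 10) = 28*((4*4)⁴ - 10) = 28*(16⁴ - 10) = 28*(65536 - 10) = 28*65526 = 1834728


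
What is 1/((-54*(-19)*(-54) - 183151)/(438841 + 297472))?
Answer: -736313/238555 ≈ -3.0866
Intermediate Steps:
1/((-54*(-19)*(-54) - 183151)/(438841 + 297472)) = 1/((1026*(-54) - 183151)/736313) = 1/((-55404 - 183151)*(1/736313)) = 1/(-238555*1/736313) = 1/(-238555/736313) = -736313/238555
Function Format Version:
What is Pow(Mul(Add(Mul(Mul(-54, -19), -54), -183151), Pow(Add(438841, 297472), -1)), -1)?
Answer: Rational(-736313, 238555) ≈ -3.0866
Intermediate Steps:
Pow(Mul(Add(Mul(Mul(-54, -19), -54), -183151), Pow(Add(438841, 297472), -1)), -1) = Pow(Mul(Add(Mul(1026, -54), -183151), Pow(736313, -1)), -1) = Pow(Mul(Add(-55404, -183151), Rational(1, 736313)), -1) = Pow(Mul(-238555, Rational(1, 736313)), -1) = Pow(Rational(-238555, 736313), -1) = Rational(-736313, 238555)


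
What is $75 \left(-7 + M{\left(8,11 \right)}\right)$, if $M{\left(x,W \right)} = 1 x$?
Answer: $75$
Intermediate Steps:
$M{\left(x,W \right)} = x$
$75 \left(-7 + M{\left(8,11 \right)}\right) = 75 \left(-7 + 8\right) = 75 \cdot 1 = 75$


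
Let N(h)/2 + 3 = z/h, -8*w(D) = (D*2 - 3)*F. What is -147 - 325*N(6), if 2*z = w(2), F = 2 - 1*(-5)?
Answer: 88819/48 ≈ 1850.4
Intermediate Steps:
F = 7 (F = 2 + 5 = 7)
w(D) = 21/8 - 7*D/4 (w(D) = -(D*2 - 3)*7/8 = -(2*D - 3)*7/8 = -(-3 + 2*D)*7/8 = -(-21 + 14*D)/8 = 21/8 - 7*D/4)
z = -7/16 (z = (21/8 - 7/4*2)/2 = (21/8 - 7/2)/2 = (½)*(-7/8) = -7/16 ≈ -0.43750)
N(h) = -6 - 7/(8*h) (N(h) = -6 + 2*(-7/(16*h)) = -6 - 7/(8*h))
-147 - 325*N(6) = -147 - 325*(-6 - 7/8/6) = -147 - 325*(-6 - 7/8*⅙) = -147 - 325*(-6 - 7/48) = -147 - 325*(-295/48) = -147 + 95875/48 = 88819/48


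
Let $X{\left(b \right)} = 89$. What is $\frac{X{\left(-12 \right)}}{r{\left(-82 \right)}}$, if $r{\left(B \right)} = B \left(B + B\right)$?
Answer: $\frac{89}{13448} \approx 0.0066181$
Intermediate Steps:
$r{\left(B \right)} = 2 B^{2}$ ($r{\left(B \right)} = B 2 B = 2 B^{2}$)
$\frac{X{\left(-12 \right)}}{r{\left(-82 \right)}} = \frac{89}{2 \left(-82\right)^{2}} = \frac{89}{2 \cdot 6724} = \frac{89}{13448}$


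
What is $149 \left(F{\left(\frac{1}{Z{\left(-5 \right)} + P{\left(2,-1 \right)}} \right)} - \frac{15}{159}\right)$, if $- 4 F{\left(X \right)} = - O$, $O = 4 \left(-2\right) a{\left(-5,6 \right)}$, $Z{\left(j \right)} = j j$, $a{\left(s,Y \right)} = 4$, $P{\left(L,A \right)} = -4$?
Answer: $- \frac{63921}{53} \approx -1206.1$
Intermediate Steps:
$Z{\left(j \right)} = j^{2}$
$O = -32$ ($O = 4 \left(-2\right) 4 = \left(-8\right) 4 = -32$)
$F{\left(X \right)} = -8$ ($F{\left(X \right)} = - \frac{\left(-1\right) \left(-32\right)}{4} = \left(- \frac{1}{4}\right) 32 = -8$)
$149 \left(F{\left(\frac{1}{Z{\left(-5 \right)} + P{\left(2,-1 \right)}} \right)} - \frac{15}{159}\right) = 149 \left(-8 - \frac{15}{159}\right) = 149 \left(-8 - \frac{5}{53}\right) = 149 \left(- \frac{429}{53}\right) = - \frac{63921}{53}$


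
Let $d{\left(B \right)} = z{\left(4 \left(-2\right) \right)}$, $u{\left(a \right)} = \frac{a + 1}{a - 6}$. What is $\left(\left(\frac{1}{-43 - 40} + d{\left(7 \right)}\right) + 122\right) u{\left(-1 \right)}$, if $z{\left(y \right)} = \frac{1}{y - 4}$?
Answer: $0$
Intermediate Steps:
$z{\left(y \right)} = \frac{1}{-4 + y}$
$u{\left(a \right)} = \frac{1 + a}{-6 + a}$
$d{\left(B \right)} = - \frac{1}{12}$ ($d{\left(B \right)} = \frac{1}{-4 + 4 \left(-2\right)} = \frac{1}{-4 - 8} = \frac{1}{-12} = - \frac{1}{12}$)
$\left(\left(\frac{1}{-43 - 40} + d{\left(7 \right)}\right) + 122\right) u{\left(-1 \right)} = \left(\left(\frac{1}{-43 - 40} - \frac{1}{12}\right) + 122\right) \frac{1 - 1}{-6 - 1} = \left(\left(\frac{1}{-83} - \frac{1}{12}\right) + 122\right) \frac{1}{-7} \cdot 0 = \left(\left(- \frac{1}{83} - \frac{1}{12}\right) + 122\right) \left(\left(- \frac{1}{7}\right) 0\right) = \left(- \frac{95}{996} + 122\right) 0 = \frac{121417}{996} \cdot 0 = 0$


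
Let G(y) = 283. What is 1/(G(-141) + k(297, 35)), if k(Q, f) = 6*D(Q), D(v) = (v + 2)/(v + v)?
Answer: 99/28316 ≈ 0.0034963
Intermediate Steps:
D(v) = (2 + v)/(2*v) (D(v) = (2 + v)/((2*v)) = (2 + v)*(1/(2*v)) = (2 + v)/(2*v))
k(Q, f) = 3*(2 + Q)/Q (k(Q, f) = 6*((2 + Q)/(2*Q)) = 3*(2 + Q)/Q)
1/(G(-141) + k(297, 35)) = 1/(283 + (3 + 6/297)) = 1/(283 + (3 + 6*(1/297))) = 1/(283 + (3 + 2/99)) = 1/(283 + 299/99) = 1/(28316/99) = 99/28316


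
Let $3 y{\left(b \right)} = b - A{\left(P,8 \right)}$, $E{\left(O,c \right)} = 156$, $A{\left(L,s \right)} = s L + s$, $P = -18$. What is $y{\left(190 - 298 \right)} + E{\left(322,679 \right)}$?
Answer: $\frac{496}{3} \approx 165.33$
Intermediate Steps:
$A{\left(L,s \right)} = s + L s$ ($A{\left(L,s \right)} = L s + s = s + L s$)
$y{\left(b \right)} = \frac{136}{3} + \frac{b}{3}$ ($y{\left(b \right)} = \frac{b - 8 \left(1 - 18\right)}{3} = \frac{b - 8 \left(-17\right)}{3} = \frac{b - -136}{3} = \frac{b + 136}{3} = \frac{136 + b}{3} = \frac{136}{3} + \frac{b}{3}$)
$y{\left(190 - 298 \right)} + E{\left(322,679 \right)} = \left(\frac{136}{3} + \frac{190 - 298}{3}\right) + 156 = \left(\frac{136}{3} + \frac{1}{3} \left(-108\right)\right) + 156 = \left(\frac{136}{3} - 36\right) + 156 = \frac{28}{3} + 156 = \frac{496}{3}$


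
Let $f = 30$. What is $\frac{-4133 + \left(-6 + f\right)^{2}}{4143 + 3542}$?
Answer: $- \frac{3557}{7685} \approx -0.46285$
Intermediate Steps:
$\frac{-4133 + \left(-6 + f\right)^{2}}{4143 + 3542} = \frac{-4133 + \left(-6 + 30\right)^{2}}{4143 + 3542} = \frac{-4133 + 24^{2}}{7685} = \left(-4133 + 576\right) \frac{1}{7685} = \left(-3557\right) \frac{1}{7685} = - \frac{3557}{7685}$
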